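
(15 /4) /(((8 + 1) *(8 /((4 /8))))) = 5 /192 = 0.03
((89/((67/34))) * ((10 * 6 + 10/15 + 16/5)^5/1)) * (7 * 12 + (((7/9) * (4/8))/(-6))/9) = 49836185465891254469872/12363384375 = 4030950098636.83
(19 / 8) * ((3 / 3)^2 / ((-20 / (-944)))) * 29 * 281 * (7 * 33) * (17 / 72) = 11957752961 / 240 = 49823970.67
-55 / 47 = -1.17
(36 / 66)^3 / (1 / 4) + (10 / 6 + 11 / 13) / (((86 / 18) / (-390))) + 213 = 488361 / 57233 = 8.53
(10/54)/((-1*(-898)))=0.00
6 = 6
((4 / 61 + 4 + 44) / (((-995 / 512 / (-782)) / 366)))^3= 349442554241898817613098647552 / 985074875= 354737049040966370818.36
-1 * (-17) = 17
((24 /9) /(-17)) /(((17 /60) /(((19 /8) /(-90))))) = 38 /2601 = 0.01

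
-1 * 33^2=-1089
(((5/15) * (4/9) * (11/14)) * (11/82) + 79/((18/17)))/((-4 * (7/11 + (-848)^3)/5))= 12722215/83166013618632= 0.00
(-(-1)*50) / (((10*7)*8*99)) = 0.00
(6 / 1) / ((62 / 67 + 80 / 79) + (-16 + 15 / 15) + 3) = -15879 / 26629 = -0.60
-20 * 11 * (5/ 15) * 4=-880/ 3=-293.33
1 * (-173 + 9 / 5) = -856 / 5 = -171.20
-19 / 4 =-4.75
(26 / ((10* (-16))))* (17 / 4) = -221 / 320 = -0.69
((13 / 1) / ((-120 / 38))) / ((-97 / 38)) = 4693 / 2910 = 1.61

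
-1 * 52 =-52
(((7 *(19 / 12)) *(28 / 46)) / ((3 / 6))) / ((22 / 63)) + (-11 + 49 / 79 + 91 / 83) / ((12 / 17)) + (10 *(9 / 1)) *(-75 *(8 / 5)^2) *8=-2751443499209 / 19907052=-138214.51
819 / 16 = 51.19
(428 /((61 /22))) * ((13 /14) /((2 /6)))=183612 /427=430.00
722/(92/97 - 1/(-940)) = 65831960/86577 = 760.39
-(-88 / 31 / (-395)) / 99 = -8 / 110205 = -0.00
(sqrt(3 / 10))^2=3 / 10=0.30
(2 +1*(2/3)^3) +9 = 305/27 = 11.30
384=384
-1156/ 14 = -578/ 7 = -82.57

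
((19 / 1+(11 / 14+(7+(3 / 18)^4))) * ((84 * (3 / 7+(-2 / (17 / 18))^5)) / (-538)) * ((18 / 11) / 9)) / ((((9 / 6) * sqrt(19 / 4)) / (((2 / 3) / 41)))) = 1655623132498 * sqrt(19) / 45261217485099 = 0.16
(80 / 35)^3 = 4096 / 343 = 11.94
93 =93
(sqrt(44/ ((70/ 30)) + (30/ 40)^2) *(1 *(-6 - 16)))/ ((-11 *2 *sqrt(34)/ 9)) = 45 *sqrt(20706)/ 952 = 6.80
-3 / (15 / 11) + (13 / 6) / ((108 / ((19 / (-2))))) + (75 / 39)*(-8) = -1497383 / 84240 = -17.78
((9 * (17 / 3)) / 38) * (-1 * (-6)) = 153 / 19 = 8.05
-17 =-17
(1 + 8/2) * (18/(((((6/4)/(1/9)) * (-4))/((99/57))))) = -55/19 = -2.89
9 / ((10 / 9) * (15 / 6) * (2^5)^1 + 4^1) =81 / 836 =0.10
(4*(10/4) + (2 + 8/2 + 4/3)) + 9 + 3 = 88/3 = 29.33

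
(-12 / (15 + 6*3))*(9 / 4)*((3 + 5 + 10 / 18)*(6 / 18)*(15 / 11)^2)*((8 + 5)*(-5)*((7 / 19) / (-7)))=-34125 / 2299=-14.84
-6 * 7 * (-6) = 252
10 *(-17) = -170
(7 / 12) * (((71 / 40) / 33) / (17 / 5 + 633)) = 497 / 10080576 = 0.00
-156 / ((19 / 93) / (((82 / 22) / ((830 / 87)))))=-25875018 / 86735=-298.32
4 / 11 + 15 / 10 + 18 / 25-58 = -30479 / 550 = -55.42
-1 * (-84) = 84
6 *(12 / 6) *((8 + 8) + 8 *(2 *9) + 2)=1944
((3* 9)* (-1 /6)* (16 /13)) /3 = -24 /13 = -1.85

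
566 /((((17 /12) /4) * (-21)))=-9056 /119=-76.10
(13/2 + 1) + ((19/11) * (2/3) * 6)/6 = 571/66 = 8.65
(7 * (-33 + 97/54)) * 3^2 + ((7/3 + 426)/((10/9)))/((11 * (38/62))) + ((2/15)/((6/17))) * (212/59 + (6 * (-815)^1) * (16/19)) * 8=-7958851982/554895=-14342.99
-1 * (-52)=52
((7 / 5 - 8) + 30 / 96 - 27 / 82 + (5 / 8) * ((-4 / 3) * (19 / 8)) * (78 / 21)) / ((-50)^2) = -962113 / 172200000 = -0.01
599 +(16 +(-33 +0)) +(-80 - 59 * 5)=207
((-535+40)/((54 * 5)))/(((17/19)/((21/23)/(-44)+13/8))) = -3629/1104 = -3.29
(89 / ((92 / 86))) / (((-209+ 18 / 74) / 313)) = -44320487 / 355304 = -124.74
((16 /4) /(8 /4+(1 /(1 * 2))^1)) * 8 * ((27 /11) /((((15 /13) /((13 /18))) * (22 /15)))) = 8112 /605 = 13.41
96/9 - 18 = -7.33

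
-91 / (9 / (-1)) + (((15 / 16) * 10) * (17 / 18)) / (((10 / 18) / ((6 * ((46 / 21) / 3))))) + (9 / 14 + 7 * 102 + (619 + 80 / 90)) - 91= 37057 / 28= 1323.46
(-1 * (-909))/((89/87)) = 79083/89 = 888.57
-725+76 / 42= -15187 / 21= -723.19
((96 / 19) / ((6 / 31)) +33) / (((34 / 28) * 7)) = 2246 / 323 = 6.95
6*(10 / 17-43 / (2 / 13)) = -28449 / 17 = -1673.47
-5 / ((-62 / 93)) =7.50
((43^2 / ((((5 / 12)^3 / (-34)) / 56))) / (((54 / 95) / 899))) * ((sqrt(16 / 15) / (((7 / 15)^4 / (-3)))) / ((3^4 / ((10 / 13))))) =54979284275200 * sqrt(15) / 4459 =47753723342.51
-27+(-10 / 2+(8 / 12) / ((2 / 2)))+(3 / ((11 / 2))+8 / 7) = -6848 / 231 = -29.65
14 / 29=0.48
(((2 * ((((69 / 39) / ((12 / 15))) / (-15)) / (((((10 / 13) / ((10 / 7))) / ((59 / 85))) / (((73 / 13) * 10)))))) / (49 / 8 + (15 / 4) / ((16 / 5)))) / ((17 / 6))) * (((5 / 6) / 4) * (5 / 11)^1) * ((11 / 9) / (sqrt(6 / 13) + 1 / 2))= 79248800 / 280588077- 158497600 * sqrt(78) / 3647645001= -0.10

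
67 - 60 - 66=-59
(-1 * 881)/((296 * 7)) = -881/2072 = -0.43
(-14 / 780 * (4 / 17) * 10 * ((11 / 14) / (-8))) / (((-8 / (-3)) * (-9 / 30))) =-55 / 10608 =-0.01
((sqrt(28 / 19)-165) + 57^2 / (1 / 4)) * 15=30 * sqrt(133) / 19 + 192465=192483.21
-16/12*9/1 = -12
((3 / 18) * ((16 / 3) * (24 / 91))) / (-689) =-64 / 188097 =-0.00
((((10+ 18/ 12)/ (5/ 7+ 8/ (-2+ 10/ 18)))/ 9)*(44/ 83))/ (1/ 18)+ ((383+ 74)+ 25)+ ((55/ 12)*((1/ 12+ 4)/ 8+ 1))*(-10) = 8610106817/ 20987712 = 410.25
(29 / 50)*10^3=580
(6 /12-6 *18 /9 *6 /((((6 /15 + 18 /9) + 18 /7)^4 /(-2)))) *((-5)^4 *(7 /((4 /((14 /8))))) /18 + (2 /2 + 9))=313833930395 /3666544704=85.59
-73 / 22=-3.32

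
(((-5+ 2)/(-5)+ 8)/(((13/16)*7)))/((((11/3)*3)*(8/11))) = 86/455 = 0.19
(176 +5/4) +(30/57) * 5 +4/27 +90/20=184.53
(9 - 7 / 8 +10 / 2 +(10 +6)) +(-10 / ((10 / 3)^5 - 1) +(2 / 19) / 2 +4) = 502705191 / 15163064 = 33.15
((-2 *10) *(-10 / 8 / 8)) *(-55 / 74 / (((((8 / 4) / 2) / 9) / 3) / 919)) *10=-170589375 / 296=-576315.46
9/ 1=9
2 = 2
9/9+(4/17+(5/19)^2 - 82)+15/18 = -2940683/36822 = -79.86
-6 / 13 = -0.46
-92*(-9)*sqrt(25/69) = 498.40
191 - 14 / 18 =1712 / 9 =190.22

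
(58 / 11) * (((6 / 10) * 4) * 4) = 2784 / 55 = 50.62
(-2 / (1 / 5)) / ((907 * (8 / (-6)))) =15 / 1814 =0.01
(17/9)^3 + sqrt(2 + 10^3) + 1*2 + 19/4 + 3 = 48083/2916 + sqrt(1002) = 48.14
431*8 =3448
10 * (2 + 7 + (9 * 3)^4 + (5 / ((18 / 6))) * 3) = 5314550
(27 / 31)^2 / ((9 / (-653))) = -52893 / 961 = -55.04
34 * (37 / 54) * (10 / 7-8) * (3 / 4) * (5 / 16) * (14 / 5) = -14467 / 144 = -100.47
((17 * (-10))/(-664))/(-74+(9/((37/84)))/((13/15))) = -40885/8052328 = -0.01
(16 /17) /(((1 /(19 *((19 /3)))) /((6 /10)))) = 5776 /85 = 67.95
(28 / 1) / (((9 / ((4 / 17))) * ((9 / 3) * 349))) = 112 / 160191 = 0.00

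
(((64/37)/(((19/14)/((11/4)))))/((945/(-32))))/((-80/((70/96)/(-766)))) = -154/109045845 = -0.00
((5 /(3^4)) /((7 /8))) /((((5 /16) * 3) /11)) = 1408 /1701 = 0.83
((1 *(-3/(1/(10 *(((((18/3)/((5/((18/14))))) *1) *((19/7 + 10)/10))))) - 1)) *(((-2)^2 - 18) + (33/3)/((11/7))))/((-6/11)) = -161293/210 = -768.06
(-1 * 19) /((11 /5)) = -95 /11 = -8.64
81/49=1.65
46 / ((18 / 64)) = 163.56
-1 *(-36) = 36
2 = 2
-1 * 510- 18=-528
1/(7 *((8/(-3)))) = -3/56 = -0.05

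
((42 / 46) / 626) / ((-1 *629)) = -21 / 9056342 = -0.00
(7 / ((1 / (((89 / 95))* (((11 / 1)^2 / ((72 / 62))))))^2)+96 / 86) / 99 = 673.74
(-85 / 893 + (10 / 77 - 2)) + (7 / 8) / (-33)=-3287045 / 1650264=-1.99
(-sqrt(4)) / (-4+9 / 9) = 2 / 3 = 0.67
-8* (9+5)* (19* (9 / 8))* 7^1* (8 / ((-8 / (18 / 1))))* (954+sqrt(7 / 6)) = 50274* sqrt(42)+287768376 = 288094188.76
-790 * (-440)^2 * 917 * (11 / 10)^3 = -186672281488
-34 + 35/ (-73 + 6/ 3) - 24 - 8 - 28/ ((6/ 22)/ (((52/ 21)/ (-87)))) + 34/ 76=-63.12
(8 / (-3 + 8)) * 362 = 2896 / 5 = 579.20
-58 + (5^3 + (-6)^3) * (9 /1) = -877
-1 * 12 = -12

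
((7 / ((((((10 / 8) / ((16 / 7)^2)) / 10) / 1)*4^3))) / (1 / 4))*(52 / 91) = 512 / 49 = 10.45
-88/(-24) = 11/3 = 3.67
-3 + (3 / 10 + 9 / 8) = -1.58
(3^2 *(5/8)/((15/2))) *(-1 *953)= -2859/4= -714.75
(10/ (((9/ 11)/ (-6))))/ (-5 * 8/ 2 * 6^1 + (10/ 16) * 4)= 88/ 141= 0.62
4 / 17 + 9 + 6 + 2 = 293 / 17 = 17.24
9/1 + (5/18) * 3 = 59/6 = 9.83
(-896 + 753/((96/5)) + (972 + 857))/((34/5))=155555/1088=142.97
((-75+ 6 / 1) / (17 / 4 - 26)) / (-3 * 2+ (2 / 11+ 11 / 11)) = -1012 / 1537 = -0.66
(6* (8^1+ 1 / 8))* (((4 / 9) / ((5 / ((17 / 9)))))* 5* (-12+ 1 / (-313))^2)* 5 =77985645725 / 2645163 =29482.36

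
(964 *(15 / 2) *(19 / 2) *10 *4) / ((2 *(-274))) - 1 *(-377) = -635201 / 137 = -4636.50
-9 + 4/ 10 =-43/ 5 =-8.60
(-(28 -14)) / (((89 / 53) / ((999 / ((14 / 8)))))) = -423576 / 89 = -4759.28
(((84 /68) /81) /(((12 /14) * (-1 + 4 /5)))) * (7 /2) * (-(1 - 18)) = -5.29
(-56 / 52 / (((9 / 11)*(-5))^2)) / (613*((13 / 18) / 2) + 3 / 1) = -6776 / 23625225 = -0.00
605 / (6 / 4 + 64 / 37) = 44770 / 239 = 187.32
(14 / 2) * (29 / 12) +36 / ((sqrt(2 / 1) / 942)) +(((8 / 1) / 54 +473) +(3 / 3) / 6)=52945 / 108 +16956 * sqrt(2)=24469.64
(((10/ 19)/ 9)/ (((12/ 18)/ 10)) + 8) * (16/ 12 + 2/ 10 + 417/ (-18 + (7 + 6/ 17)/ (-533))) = -26778747556/ 139555665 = -191.89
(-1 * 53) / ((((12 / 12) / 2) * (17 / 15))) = -1590 / 17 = -93.53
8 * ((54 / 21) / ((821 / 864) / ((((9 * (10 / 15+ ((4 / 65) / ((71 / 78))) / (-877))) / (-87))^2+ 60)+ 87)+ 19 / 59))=87965326276247294885376 / 1404687105876028227673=62.62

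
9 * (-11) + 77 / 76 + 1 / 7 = -52053 / 532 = -97.84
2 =2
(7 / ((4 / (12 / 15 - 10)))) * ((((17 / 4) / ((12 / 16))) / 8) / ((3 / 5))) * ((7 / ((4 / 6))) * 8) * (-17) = 325703 / 12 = 27141.92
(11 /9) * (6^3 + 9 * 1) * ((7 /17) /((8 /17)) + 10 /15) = 10175 /24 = 423.96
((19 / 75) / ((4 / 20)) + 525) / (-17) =-7894 / 255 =-30.96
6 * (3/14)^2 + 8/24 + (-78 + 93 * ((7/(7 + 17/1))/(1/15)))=387473/1176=329.48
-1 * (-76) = 76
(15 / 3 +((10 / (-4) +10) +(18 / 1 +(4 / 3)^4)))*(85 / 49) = 66215 / 1134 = 58.39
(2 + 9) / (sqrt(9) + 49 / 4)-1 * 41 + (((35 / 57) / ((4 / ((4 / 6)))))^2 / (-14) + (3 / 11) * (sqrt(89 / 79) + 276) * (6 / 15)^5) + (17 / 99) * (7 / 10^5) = -77518744793737 / 1962071100000 + 96 * sqrt(7031) / 2715625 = -39.51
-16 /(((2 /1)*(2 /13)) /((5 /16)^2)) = -325 /64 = -5.08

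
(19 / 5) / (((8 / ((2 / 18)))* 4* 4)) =19 / 5760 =0.00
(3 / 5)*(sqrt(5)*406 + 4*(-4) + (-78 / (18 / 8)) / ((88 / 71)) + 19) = -824 / 55 + 1218*sqrt(5) / 5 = 529.72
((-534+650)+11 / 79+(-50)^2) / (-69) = -206675 / 5451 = -37.92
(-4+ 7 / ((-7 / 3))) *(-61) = 427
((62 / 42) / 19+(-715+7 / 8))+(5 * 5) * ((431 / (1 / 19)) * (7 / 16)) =567238447 / 6384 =88853.14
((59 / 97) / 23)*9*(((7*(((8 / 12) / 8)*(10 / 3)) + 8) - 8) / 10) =413 / 8924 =0.05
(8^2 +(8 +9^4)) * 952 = 6314616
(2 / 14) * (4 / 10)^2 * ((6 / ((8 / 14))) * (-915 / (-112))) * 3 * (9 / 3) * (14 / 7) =4941 / 140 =35.29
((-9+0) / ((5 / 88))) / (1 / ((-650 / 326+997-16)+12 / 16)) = -126482598 / 815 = -155193.37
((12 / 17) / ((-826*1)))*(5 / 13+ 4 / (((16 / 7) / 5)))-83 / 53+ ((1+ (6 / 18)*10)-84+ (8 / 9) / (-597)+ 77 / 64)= -133142277900811 / 1663470139968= -80.04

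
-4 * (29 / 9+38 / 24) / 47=-173 / 423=-0.41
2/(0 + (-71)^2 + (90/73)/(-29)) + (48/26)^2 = 6147618778/1803518483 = 3.41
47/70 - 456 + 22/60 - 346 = -84101/105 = -800.96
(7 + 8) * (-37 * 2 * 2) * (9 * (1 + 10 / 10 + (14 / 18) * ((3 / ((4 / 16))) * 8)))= -1531800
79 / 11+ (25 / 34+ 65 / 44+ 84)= 69859 / 748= 93.39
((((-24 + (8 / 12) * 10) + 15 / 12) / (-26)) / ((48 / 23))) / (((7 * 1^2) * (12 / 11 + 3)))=48829 / 4717440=0.01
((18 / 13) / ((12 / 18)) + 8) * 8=1048 / 13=80.62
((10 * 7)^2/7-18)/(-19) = -682/19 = -35.89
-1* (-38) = 38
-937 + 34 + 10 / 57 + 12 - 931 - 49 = -106637 / 57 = -1870.82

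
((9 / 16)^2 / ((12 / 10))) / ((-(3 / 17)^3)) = -47.98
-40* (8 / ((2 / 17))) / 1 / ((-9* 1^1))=2720 / 9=302.22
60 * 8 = 480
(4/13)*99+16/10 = 2084/65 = 32.06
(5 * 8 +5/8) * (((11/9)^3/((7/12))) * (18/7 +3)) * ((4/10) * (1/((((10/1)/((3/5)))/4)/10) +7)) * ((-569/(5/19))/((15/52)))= -19965926.44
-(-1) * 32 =32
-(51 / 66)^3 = -4913 / 10648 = -0.46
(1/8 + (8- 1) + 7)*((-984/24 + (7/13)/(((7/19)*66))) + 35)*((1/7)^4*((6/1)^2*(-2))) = 1738731/686686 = 2.53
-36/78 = -6/13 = -0.46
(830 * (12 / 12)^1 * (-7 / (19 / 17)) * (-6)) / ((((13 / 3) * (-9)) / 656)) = -129586240 / 247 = -524640.65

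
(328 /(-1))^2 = 107584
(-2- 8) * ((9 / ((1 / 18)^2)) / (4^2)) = -3645 / 2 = -1822.50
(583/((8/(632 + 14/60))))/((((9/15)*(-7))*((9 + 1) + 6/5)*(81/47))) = -2598573835/4572288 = -568.33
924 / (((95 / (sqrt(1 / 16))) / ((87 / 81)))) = 2.61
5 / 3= 1.67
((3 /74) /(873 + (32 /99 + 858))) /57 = 99 /240989806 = 0.00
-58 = -58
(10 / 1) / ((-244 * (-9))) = 5 / 1098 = 0.00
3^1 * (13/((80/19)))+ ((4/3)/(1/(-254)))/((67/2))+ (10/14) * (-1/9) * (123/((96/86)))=-202439/21105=-9.59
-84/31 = -2.71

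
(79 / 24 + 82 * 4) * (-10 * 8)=-79510 / 3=-26503.33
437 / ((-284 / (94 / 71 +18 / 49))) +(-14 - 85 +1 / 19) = -476590633 / 4693171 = -101.55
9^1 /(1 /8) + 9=81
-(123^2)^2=-228886641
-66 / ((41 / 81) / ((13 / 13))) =-5346 / 41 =-130.39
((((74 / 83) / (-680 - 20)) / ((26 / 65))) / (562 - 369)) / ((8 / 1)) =-37 / 17941280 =-0.00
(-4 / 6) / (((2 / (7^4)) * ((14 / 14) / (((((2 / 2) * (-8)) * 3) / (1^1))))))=19208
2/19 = 0.11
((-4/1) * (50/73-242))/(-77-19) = -734/73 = -10.05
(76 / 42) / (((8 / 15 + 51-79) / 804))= -38190 / 721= -52.97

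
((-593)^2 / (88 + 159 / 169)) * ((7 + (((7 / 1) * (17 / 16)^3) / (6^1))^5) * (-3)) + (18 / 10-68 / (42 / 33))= -230679892939185849638291075948269 / 1572137967674833292828344320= -146730.06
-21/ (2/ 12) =-126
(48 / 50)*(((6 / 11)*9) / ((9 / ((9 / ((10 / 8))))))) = 5184 / 1375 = 3.77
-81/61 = -1.33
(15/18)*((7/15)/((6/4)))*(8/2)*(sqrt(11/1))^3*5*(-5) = -945.85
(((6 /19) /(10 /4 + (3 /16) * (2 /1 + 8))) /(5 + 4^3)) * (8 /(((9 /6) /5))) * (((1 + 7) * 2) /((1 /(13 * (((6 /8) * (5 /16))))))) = 4160 /3059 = 1.36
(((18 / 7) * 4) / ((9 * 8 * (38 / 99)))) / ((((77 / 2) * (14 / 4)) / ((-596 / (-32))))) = 0.05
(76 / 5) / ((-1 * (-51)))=76 / 255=0.30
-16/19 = -0.84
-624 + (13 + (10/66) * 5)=-20138/33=-610.24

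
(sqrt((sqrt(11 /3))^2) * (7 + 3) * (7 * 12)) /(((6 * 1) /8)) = 1120 * sqrt(33) /3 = 2144.64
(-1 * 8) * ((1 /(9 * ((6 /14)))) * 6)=-112 /9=-12.44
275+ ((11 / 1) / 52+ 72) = 18055 / 52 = 347.21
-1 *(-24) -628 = -604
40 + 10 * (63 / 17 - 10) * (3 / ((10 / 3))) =-283 / 17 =-16.65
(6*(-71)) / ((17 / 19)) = -476.12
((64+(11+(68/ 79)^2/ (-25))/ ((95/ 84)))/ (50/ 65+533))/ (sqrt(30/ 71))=7100669446*sqrt(2130)/ 1542786901875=0.21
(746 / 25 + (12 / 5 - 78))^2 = 1308736 / 625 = 2093.98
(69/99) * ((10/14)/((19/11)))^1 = 115/399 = 0.29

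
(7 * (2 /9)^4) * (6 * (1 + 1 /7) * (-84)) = -7168 /729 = -9.83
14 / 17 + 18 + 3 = 371 / 17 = 21.82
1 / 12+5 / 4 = 4 / 3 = 1.33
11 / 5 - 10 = -39 / 5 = -7.80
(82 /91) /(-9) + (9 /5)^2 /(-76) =-222139 /1556100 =-0.14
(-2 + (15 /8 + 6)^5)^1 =30284.76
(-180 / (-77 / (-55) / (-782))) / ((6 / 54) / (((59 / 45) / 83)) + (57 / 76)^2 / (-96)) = 21260390400 / 1486121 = 14305.96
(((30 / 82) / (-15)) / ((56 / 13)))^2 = 169 / 5271616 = 0.00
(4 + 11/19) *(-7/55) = -0.58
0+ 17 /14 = 17 /14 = 1.21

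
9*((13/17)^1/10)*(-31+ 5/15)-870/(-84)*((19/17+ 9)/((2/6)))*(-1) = -199608/595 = -335.48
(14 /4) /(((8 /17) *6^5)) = 119 /124416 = 0.00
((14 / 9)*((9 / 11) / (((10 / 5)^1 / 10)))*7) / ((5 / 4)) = 392 / 11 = 35.64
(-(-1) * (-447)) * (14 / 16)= -3129 / 8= -391.12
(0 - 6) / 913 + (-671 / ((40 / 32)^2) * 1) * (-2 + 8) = -58811958 / 22825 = -2576.65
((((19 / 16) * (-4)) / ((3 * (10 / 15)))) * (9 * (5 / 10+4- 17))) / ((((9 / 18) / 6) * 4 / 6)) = 38475 / 8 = 4809.38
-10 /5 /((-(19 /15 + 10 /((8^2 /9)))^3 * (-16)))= -13824000 /2111932187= -0.01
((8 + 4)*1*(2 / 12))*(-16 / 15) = -32 / 15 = -2.13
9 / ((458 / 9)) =81 / 458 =0.18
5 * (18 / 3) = 30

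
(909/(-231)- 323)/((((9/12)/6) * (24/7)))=-25174/33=-762.85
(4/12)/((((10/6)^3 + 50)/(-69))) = -621/1475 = -0.42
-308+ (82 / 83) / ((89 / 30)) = -2272736 / 7387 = -307.67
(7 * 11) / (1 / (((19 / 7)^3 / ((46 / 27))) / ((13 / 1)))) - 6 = 1861311 / 29302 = 63.52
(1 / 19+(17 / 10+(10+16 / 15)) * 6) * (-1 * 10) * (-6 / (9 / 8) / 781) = 21184 / 4047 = 5.23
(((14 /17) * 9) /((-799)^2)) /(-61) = -126 /662021837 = -0.00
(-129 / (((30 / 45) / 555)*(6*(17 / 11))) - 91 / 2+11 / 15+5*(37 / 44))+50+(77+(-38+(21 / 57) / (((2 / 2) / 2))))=-614617627 / 53295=-11532.37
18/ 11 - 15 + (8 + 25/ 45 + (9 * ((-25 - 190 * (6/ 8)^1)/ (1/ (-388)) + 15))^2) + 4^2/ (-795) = 8979654200749207/ 26235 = 342277652020.17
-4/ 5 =-0.80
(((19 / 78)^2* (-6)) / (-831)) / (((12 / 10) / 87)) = 52345 / 1685268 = 0.03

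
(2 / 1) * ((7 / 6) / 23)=7 / 69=0.10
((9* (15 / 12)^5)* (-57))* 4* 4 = -1603125 / 64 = -25048.83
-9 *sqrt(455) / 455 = -0.42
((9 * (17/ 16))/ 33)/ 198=17/ 11616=0.00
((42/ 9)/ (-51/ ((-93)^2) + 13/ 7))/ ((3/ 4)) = 47089/ 14010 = 3.36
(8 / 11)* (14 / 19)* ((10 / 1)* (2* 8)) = 85.74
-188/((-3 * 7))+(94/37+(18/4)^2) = 98657/3108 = 31.74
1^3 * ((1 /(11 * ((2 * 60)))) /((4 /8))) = 0.00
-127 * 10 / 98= -635 / 49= -12.96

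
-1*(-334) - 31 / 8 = 2641 / 8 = 330.12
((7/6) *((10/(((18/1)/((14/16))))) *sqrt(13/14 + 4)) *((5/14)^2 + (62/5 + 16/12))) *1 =40751 *sqrt(966)/72576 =17.45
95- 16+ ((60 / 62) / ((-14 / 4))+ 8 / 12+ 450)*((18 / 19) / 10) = 2508197 / 20615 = 121.67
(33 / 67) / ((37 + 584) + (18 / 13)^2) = 1859 / 2351097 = 0.00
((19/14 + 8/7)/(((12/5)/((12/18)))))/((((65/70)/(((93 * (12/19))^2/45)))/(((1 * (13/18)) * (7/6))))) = 470890/9747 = 48.31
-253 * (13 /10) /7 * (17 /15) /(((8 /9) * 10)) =-5.99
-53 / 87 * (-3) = 53 / 29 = 1.83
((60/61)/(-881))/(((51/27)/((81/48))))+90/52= 82176345/47507044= 1.73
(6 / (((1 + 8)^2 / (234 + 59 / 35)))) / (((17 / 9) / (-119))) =-1099.87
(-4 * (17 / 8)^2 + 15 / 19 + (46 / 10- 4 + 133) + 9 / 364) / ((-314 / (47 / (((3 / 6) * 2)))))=-756407049 / 43432480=-17.42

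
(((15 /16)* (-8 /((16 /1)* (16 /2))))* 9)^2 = 18225 /65536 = 0.28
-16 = -16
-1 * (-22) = 22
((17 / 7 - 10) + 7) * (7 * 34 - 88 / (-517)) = -136.10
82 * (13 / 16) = 533 / 8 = 66.62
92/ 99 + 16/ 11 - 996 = -98368/ 99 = -993.62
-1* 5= -5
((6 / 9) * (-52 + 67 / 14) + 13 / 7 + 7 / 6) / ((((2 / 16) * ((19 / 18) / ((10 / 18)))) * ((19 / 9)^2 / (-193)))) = 249085800 / 48013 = 5187.88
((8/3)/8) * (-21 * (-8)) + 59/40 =2299/40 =57.48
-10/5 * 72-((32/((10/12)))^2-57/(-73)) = -1619.34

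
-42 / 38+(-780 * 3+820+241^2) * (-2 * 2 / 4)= -1074680 / 19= -56562.11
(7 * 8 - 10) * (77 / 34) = 1771 / 17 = 104.18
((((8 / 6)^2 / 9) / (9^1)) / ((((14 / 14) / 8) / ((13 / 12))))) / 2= 208 / 2187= 0.10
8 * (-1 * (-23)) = 184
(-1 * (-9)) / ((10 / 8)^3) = 576 / 125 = 4.61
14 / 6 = 7 / 3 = 2.33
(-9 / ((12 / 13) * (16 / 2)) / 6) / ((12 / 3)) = -13 / 256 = -0.05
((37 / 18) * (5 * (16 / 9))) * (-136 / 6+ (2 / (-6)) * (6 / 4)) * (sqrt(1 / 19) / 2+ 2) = -205720 / 243 - 51430 * sqrt(19) / 4617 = -895.14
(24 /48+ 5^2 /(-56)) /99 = 1 /1848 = 0.00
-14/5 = -2.80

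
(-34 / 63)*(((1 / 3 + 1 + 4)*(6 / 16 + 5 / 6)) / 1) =-1972 / 567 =-3.48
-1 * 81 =-81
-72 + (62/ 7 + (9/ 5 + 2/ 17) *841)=922011/ 595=1549.60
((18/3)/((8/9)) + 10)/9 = 67/36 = 1.86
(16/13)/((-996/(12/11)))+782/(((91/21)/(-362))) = -65327.08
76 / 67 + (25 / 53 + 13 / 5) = 74678 / 17755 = 4.21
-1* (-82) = 82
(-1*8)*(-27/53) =216/53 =4.08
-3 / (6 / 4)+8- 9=-3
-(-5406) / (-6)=-901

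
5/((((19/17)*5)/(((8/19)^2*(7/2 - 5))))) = -1632/6859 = -0.24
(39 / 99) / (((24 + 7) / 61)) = 793 / 1023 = 0.78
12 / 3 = 4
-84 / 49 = -12 / 7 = -1.71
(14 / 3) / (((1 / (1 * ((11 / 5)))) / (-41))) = -420.93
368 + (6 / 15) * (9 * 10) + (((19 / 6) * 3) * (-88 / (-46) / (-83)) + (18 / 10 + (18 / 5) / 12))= 7748269 / 19090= 405.88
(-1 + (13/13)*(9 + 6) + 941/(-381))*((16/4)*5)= 87860/381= 230.60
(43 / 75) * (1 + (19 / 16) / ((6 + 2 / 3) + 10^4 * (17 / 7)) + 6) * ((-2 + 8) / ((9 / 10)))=2456851397 / 91825200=26.76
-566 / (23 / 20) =-11320 / 23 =-492.17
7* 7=49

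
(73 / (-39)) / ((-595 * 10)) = 73 / 232050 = 0.00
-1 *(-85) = 85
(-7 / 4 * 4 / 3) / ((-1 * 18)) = 7 / 54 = 0.13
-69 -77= -146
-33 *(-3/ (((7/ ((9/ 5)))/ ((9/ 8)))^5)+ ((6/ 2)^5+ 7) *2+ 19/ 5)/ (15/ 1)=-9537526674354767/ 8605184000000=-1108.35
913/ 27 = 33.81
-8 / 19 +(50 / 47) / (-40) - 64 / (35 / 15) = -697017 / 25004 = -27.88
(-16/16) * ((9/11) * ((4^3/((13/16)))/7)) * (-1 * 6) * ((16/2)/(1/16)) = 7077888/1001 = 7070.82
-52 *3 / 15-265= -1377 / 5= -275.40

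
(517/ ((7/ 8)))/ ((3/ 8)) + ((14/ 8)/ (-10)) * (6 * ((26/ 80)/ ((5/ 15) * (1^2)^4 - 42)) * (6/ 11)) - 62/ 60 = 1574.59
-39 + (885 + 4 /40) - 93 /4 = 16457 /20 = 822.85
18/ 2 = 9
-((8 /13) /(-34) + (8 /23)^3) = -64484 /2688907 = -0.02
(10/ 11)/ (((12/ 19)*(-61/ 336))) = -5320/ 671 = -7.93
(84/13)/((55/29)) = 2436/715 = 3.41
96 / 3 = 32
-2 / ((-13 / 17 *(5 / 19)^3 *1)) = 233206 / 1625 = 143.51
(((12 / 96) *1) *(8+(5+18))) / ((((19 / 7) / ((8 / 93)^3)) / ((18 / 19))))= 896 / 1040763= 0.00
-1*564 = -564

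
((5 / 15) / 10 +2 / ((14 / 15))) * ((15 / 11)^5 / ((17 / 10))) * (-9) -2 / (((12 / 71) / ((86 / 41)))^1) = -186566640032 / 2357303487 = -79.14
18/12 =1.50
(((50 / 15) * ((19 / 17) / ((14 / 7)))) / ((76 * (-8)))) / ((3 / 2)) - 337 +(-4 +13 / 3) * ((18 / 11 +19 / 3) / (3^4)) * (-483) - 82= -316155245 / 727056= -434.84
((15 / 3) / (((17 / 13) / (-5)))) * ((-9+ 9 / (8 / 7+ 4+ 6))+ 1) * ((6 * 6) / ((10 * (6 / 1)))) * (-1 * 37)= -6105 / 2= -3052.50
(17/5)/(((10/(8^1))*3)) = 68/75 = 0.91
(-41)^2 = 1681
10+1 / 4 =41 / 4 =10.25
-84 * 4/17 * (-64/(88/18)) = 48384/187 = 258.74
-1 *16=-16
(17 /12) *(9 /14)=0.91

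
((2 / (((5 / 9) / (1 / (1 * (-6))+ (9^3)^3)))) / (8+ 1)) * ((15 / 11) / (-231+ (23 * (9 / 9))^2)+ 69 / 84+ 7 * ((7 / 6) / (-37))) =7167255023346359 / 76410180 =93799740.08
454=454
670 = 670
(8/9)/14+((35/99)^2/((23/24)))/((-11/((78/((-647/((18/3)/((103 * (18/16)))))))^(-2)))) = -38073824559583/125159658624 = -304.20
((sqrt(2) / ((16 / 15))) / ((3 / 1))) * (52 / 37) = 65 * sqrt(2) / 148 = 0.62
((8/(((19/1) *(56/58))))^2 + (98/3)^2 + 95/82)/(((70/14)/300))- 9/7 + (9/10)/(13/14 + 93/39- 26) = 2879544192164852/44918296815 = 64106.26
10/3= 3.33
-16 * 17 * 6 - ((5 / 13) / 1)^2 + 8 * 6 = -267721 / 169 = -1584.15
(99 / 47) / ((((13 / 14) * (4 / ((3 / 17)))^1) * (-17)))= -2079 / 353158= -0.01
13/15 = 0.87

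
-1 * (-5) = 5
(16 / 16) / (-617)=-1 / 617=-0.00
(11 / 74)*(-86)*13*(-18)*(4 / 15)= 147576 / 185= 797.71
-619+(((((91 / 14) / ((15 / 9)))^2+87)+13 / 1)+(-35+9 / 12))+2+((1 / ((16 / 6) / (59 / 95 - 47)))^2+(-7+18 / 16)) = -6914729 / 28880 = -239.43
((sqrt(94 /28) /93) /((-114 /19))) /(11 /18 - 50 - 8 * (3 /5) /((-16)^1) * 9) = 5 * sqrt(658) /1823668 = 0.00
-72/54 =-1.33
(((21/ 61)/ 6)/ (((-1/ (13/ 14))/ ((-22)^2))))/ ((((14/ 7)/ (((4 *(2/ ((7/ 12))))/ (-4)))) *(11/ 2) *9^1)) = 1144/ 1281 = 0.89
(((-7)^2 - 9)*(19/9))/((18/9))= 380/9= 42.22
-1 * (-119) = 119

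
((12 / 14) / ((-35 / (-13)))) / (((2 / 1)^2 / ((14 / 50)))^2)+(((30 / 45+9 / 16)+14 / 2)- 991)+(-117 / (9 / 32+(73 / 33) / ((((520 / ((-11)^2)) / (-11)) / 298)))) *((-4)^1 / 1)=-1552306551242771 / 1579077150000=-983.05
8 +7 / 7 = 9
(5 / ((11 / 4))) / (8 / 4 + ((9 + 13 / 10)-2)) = 200 / 1133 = 0.18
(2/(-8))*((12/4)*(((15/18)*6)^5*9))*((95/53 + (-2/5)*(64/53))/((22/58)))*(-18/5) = 262147.19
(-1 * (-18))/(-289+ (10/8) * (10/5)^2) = -9/142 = -0.06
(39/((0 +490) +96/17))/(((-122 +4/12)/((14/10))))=-13923/15377450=-0.00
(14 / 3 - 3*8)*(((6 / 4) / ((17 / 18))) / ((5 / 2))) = -1044 / 85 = -12.28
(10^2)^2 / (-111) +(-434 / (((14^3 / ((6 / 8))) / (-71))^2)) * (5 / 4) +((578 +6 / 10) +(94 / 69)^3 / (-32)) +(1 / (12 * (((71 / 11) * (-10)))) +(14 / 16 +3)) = 73088851513571426567 / 148524295725066240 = 492.10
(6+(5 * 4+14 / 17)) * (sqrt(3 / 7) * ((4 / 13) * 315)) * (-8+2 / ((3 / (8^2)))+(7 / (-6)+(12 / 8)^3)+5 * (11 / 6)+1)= 3861180 * sqrt(21) / 221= 80064.03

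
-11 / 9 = -1.22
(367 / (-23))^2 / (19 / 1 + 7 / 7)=134689 / 10580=12.73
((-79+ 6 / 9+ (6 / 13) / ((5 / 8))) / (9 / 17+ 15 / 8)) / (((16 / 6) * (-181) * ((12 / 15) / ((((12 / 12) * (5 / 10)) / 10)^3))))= 257227 / 24621792000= 0.00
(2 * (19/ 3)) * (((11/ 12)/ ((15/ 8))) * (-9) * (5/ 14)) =-418/ 21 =-19.90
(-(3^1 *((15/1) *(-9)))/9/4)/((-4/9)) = -405/16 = -25.31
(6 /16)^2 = 9 /64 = 0.14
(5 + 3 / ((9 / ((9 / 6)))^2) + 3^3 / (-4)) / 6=-5 / 18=-0.28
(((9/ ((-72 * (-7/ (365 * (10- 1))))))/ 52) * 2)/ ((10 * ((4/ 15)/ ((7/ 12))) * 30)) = 219/ 13312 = 0.02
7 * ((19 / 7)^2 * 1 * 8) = 2888 / 7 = 412.57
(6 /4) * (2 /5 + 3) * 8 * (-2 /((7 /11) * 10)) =-2244 /175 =-12.82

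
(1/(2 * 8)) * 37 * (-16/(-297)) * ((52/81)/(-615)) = -1924/14795055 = -0.00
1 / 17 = 0.06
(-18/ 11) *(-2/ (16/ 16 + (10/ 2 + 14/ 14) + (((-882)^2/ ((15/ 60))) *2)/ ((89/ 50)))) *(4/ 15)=4272/ 17114362265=0.00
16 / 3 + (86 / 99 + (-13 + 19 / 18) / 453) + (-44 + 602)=50603171 / 89694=564.18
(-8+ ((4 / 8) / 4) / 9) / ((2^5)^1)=-575 / 2304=-0.25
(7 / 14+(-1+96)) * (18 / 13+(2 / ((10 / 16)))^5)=1307178979 / 40625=32176.71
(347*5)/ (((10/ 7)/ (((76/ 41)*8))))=738416/ 41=18010.15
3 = 3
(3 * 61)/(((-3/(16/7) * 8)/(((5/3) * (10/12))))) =-24.21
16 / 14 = 8 / 7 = 1.14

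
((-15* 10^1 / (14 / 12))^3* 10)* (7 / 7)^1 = -7290000000 / 343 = -21253644.31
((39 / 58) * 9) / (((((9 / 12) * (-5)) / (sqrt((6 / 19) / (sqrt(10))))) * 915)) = -78 * 2^(1 / 4) * 5^(3 / 4) * sqrt(57) / 4201375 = -0.00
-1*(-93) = 93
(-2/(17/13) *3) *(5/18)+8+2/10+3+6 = 4061/255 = 15.93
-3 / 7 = -0.43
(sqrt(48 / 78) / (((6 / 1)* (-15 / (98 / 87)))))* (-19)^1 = 1862* sqrt(26) / 50895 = 0.19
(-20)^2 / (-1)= -400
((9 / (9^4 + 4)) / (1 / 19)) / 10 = 171 / 65650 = 0.00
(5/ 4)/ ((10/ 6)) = 3/ 4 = 0.75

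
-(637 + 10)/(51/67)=-43349/51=-849.98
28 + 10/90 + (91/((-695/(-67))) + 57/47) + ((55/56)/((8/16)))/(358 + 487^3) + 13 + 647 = 60338461547533633/86432832968580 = 698.10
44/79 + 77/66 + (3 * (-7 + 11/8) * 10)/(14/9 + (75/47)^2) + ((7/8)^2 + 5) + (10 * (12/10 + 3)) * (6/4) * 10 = 737664849187/1236965568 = 596.35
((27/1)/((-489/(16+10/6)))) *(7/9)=-371/489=-0.76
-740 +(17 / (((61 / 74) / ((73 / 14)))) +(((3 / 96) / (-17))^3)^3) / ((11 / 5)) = -13544553774565375062784113379415 / 19597950547990359996826124288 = -691.12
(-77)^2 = 5929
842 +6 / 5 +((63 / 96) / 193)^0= 4221 / 5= 844.20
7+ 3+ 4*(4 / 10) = 58 / 5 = 11.60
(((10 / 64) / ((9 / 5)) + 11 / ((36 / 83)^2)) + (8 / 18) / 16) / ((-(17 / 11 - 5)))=1670405 / 98496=16.96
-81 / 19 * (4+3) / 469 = -81 / 1273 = -0.06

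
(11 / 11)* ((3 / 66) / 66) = 1 / 1452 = 0.00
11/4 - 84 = -325/4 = -81.25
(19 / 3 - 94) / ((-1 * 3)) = 263 / 9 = 29.22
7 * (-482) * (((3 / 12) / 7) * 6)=-723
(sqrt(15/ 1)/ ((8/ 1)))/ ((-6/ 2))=-sqrt(15)/ 24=-0.16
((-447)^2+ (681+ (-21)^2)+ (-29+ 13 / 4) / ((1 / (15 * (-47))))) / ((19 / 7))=6134373 / 76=80715.43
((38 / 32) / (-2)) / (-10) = 19 / 320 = 0.06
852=852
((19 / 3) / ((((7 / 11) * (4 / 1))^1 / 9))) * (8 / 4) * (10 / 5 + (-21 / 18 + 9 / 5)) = 16511 / 140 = 117.94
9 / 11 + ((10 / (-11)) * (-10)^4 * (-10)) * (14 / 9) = 14000081 / 99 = 141414.96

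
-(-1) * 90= 90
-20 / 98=-10 / 49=-0.20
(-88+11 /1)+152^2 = 23027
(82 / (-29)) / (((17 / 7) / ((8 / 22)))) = -2296 / 5423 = -0.42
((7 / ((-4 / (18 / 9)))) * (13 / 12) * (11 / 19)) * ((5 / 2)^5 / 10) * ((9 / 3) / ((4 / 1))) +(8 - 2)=-392153 / 38912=-10.08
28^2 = 784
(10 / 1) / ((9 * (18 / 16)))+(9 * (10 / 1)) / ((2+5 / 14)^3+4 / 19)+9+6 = 1278515245 / 56196099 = 22.75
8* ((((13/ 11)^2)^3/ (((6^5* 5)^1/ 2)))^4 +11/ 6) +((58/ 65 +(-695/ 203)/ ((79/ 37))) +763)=28482763459151644596208223819681013482878707240641/ 36659453013620233865117389284496359403115520000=776.96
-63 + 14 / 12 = -371 / 6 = -61.83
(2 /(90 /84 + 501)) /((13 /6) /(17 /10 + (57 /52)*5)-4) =-26138 /24266451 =-0.00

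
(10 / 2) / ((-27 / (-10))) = 50 / 27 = 1.85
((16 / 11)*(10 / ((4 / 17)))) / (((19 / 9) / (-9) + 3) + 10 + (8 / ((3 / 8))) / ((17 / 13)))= 468180 / 220231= 2.13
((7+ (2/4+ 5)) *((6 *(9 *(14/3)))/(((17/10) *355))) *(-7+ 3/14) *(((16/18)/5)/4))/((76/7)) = -175/1207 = -0.14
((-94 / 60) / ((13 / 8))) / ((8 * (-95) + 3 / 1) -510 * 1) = 0.00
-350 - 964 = -1314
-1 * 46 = -46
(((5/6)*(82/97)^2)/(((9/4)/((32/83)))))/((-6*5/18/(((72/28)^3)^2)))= -1626298269696/91877633603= -17.70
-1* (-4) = 4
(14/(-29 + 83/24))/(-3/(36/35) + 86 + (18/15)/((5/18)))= -0.01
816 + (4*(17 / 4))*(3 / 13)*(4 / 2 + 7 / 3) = 833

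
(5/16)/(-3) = -5/48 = -0.10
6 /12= 1 /2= 0.50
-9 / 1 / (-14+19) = -9 / 5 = -1.80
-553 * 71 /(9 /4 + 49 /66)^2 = -8659728 /1975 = -4384.67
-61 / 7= -8.71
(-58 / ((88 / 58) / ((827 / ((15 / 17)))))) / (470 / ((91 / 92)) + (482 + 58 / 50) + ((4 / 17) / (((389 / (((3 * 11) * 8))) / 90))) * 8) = -35576264563385 / 1065722978562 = -33.38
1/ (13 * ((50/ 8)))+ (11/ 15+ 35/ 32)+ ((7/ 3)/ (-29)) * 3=1445881/ 904800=1.60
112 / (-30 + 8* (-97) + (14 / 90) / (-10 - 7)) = -85680 / 616597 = -0.14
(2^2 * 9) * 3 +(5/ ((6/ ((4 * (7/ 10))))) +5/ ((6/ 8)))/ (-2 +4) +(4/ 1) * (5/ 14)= 1595/ 14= 113.93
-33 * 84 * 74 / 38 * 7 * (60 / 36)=-1196580 / 19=-62977.89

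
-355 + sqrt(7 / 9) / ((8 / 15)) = -355 + 5 * sqrt(7) / 8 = -353.35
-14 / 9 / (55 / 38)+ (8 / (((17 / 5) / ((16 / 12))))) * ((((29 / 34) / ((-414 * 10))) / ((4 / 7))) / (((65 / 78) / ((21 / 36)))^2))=-212281657 / 197415900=-1.08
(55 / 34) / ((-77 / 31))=-155 / 238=-0.65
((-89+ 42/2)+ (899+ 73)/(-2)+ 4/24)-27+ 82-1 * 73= -3431/6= -571.83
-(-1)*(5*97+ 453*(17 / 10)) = 12551 / 10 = 1255.10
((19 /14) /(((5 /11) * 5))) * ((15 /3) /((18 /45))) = 209 /28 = 7.46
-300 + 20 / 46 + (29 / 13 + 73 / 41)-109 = -4959427 / 12259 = -404.55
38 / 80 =19 / 40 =0.48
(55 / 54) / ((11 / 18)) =5 / 3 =1.67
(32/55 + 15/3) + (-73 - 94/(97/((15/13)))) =-4753338/69355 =-68.54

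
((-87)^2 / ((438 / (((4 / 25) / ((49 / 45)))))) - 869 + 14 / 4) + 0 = -30868107 / 35770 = -862.96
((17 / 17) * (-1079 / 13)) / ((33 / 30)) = -830 / 11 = -75.45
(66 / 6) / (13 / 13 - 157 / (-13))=143 / 170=0.84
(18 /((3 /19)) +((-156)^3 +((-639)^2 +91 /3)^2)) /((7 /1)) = 1500723136198 /63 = 23821002161.87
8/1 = 8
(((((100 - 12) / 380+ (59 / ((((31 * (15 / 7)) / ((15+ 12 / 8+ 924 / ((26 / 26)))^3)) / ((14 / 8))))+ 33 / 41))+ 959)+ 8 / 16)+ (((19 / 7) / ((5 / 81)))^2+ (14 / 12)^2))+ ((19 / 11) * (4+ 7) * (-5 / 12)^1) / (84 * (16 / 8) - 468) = 1224045997451059653 / 946640800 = 1293041666.33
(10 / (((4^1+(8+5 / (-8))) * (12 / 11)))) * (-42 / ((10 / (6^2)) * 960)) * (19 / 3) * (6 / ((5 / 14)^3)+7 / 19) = -3450601 / 32500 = -106.17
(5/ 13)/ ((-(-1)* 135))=1/ 351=0.00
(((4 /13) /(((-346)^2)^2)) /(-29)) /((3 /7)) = -7 /4052350565484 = -0.00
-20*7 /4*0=0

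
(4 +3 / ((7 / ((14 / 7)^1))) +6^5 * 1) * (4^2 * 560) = 69716480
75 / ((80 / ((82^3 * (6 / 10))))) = 620289 / 2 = 310144.50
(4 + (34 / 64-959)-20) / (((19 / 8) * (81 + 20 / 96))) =-187098 / 37031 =-5.05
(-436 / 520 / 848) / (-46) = 109 / 5071040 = 0.00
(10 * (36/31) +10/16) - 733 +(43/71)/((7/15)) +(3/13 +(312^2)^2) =15183425574046167/1602328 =9475853616.77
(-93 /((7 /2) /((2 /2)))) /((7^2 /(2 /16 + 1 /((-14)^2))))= -4743 /67228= -0.07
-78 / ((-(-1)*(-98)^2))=-39 / 4802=-0.01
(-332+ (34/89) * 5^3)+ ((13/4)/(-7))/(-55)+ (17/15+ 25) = -258.11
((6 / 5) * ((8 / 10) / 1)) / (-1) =-24 / 25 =-0.96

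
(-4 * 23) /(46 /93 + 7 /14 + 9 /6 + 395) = -8556 /36967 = -0.23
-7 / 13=-0.54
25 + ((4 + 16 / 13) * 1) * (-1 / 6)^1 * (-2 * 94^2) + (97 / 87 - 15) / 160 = 349055377 / 22620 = 15431.27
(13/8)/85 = 0.02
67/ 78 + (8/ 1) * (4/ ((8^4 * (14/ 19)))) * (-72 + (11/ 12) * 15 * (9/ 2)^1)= 420235/ 559104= 0.75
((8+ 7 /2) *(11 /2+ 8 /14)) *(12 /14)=5865 /98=59.85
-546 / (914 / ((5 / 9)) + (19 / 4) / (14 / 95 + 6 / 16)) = -541905 / 1641886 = -0.33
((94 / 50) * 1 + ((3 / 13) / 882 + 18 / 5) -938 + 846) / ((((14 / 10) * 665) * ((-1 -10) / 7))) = 8266961 / 139789650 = 0.06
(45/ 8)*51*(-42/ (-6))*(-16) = -32130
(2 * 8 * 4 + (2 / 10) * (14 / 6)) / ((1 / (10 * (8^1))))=15472 / 3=5157.33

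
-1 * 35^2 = -1225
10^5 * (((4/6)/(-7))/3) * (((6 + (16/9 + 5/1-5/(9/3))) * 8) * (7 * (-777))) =41440000000/27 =1534814814.81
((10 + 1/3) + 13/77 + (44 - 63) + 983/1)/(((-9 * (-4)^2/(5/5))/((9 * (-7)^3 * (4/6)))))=5515195/396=13927.26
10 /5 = 2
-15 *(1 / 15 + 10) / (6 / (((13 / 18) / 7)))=-1963 / 756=-2.60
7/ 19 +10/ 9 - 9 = -1286/ 171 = -7.52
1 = 1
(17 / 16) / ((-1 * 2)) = -17 / 32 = -0.53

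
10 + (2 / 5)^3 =1258 / 125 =10.06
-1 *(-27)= 27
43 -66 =-23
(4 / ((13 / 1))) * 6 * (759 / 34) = 9108 / 221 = 41.21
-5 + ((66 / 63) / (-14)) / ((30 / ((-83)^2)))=-97829 / 4410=-22.18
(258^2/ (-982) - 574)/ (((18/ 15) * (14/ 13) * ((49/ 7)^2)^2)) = -0.21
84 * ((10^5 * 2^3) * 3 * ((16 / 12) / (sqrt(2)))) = 134400000 * sqrt(2) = 190070302.78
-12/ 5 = -2.40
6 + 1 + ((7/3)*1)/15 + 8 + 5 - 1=862/45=19.16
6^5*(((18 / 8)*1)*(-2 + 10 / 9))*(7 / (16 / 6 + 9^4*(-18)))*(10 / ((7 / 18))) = 4199040 / 177143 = 23.70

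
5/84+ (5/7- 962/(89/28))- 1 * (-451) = 1114837/7476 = 149.12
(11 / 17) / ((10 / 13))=143 / 170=0.84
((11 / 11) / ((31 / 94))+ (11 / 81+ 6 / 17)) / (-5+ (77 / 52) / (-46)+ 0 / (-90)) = -359519992 / 513823419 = -0.70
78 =78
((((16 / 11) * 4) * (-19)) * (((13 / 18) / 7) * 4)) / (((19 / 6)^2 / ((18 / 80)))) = -7488 / 7315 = -1.02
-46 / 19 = -2.42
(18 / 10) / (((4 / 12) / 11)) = 297 / 5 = 59.40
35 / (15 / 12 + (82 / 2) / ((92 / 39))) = 1610 / 857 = 1.88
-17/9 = -1.89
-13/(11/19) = -247/11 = -22.45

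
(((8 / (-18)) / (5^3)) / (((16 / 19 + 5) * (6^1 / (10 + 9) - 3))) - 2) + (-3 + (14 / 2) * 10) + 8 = 464911069 / 6368625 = 73.00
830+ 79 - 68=841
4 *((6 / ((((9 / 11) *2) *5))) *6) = 88 / 5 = 17.60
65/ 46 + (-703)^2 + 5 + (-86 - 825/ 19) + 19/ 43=18568756357/ 37582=494086.43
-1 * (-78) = 78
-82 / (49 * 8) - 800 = -156841 / 196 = -800.21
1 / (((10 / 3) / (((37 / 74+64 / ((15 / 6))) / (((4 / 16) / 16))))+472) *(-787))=-12528 / 4653720667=-0.00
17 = 17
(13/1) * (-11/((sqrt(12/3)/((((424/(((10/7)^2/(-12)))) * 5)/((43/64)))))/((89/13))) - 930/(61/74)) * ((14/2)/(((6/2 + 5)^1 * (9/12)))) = 138736447178/13115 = 10578455.75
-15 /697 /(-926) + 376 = 242678687 /645422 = 376.00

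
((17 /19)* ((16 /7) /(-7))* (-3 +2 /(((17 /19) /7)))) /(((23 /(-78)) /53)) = 14220960 /21413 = 664.13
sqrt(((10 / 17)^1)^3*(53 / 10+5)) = 10*sqrt(1751) / 289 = 1.45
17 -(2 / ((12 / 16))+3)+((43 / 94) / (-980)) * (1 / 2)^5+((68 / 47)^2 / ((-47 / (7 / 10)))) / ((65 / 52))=1104564785243 / 97676678400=11.31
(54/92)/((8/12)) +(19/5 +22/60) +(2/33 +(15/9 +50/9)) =112301/9108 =12.33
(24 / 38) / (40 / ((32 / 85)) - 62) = 16 / 1121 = 0.01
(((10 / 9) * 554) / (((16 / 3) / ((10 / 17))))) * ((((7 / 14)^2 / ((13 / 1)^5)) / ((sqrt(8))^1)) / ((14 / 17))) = 6925 * sqrt(2) / 499017792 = 0.00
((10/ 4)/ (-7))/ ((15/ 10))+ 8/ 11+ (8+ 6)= 3347/ 231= 14.49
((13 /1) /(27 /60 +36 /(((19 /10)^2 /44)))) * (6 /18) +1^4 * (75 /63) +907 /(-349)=-32504332198 /23242083921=-1.40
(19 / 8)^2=5.64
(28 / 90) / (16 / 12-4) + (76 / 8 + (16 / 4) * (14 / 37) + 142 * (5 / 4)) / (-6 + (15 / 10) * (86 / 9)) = 49961 / 2220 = 22.50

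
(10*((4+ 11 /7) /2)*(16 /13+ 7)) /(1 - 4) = -535 /7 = -76.43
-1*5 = -5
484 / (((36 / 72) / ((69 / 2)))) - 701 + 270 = 32965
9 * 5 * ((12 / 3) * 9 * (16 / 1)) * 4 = 103680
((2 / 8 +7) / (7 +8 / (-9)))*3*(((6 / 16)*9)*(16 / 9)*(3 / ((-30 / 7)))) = -16443 / 1100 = -14.95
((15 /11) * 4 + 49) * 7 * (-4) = -16772 /11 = -1524.73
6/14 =3/7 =0.43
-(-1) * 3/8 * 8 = 3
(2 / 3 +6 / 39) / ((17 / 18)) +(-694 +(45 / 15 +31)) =-145668 / 221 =-659.13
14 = 14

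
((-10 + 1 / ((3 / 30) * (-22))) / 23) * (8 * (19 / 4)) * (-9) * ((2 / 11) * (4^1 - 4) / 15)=0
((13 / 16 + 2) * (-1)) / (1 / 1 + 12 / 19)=-1.72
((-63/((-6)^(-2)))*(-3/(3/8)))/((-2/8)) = -72576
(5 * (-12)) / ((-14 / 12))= 360 / 7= 51.43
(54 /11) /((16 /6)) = 81 /44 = 1.84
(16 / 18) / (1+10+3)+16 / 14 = 76 / 63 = 1.21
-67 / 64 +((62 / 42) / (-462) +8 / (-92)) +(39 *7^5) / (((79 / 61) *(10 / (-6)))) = -856537945765973 / 2820565440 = -303675.97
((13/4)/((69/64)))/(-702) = -8/1863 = -0.00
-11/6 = -1.83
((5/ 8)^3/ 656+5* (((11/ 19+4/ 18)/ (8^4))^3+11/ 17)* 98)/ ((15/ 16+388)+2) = 7593487926596421680513/ 9362854717909333180416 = 0.81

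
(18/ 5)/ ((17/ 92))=1656/ 85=19.48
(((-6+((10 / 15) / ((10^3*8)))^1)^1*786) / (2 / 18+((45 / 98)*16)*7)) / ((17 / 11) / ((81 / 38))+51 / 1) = -529439102577 / 299288978000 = -1.77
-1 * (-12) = 12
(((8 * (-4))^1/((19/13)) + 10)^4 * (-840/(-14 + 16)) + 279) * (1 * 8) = -8765135250888/130321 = -67258041.69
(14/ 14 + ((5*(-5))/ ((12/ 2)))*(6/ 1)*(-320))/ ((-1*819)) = -127/ 13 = -9.77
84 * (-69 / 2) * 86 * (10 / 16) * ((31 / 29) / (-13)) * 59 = 569797515 / 754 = 755699.62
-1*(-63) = 63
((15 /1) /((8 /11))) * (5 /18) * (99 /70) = 1815 /224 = 8.10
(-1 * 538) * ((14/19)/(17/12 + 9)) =-90384/2375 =-38.06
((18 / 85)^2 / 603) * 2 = 0.00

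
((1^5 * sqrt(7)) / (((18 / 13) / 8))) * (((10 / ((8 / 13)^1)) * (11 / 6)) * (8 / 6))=18590 * sqrt(7) / 81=607.22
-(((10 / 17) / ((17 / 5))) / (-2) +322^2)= -29964651 / 289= -103683.91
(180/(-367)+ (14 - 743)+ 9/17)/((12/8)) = -3031992/6239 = -485.97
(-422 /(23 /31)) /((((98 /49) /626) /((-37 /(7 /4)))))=606010568 /161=3764040.80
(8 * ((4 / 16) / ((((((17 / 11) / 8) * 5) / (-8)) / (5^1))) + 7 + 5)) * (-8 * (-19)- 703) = -123424 / 17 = -7260.24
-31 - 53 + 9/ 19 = -1587/ 19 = -83.53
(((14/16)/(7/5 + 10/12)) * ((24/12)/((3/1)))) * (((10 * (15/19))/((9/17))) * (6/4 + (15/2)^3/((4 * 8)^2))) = 7.45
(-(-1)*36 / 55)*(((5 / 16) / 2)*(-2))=-9 / 44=-0.20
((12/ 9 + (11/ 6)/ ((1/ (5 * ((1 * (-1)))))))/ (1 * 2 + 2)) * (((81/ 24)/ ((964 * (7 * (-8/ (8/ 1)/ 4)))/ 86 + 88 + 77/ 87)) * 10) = -168345/ 176432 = -0.95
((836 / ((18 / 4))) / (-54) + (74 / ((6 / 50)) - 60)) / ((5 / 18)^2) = 537736 / 75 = 7169.81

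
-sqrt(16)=-4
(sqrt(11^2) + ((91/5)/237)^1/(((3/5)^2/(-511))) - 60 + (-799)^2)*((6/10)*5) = 1914728.99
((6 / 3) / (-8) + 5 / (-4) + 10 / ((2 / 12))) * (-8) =-468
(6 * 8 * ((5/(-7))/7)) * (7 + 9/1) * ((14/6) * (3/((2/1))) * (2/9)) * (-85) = 108800/21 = 5180.95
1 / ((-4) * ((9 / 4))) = -1 / 9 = -0.11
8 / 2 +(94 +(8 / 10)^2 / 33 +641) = 609691 / 825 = 739.02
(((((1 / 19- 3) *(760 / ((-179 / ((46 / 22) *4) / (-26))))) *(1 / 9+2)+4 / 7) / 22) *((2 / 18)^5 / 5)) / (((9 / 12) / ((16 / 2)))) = -0.01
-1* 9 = -9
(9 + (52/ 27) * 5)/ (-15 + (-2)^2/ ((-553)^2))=-153821927/ 123852537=-1.24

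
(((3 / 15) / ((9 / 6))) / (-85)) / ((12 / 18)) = -1 / 425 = -0.00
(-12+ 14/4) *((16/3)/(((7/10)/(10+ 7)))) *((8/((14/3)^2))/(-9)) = 46240/1029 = 44.94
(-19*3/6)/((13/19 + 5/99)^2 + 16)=-67225059/117041000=-0.57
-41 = -41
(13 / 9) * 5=65 / 9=7.22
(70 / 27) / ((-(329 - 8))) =-70 / 8667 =-0.01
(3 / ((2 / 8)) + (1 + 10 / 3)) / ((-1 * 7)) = -7 / 3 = -2.33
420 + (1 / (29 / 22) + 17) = 12695 / 29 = 437.76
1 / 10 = 0.10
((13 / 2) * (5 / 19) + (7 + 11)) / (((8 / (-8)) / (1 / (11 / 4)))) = -1498 / 209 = -7.17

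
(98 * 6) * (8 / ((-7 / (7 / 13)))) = -4704 / 13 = -361.85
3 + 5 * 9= 48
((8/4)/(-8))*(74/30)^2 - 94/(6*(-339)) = -49999/33900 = -1.47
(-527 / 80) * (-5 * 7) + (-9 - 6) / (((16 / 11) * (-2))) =7543 / 32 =235.72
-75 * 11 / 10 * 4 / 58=-165 / 29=-5.69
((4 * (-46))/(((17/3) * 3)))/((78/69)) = -2116/221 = -9.57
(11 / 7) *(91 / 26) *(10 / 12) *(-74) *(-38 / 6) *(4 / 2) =38665 / 9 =4296.11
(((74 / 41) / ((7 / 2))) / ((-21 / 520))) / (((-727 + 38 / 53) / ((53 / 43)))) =16629280 / 767375721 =0.02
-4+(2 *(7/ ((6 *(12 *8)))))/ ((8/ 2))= -4601/ 1152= -3.99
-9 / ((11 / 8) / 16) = -1152 / 11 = -104.73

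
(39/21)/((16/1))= 13/112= 0.12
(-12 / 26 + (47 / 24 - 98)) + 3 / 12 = -30031 / 312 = -96.25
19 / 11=1.73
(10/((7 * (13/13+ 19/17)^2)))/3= 1445/13608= 0.11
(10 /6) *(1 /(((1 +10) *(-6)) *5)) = -1 /198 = -0.01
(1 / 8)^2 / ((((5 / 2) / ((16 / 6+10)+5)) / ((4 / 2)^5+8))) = 53 / 12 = 4.42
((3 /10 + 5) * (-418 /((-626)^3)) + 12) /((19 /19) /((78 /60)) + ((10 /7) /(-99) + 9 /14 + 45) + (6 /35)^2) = 4641081640850655 /17955962255013532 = 0.26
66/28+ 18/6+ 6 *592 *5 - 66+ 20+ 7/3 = 744311/42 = 17721.69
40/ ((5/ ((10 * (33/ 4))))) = 660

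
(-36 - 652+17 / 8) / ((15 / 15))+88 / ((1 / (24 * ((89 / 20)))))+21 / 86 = 14985963 / 1720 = 8712.77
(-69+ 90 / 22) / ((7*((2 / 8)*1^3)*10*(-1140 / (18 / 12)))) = 51 / 10450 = 0.00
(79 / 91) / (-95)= -79 / 8645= -0.01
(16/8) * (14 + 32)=92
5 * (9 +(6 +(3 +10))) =140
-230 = -230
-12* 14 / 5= -168 / 5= -33.60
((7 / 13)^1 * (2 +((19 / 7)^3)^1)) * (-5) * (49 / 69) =-12575 / 299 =-42.06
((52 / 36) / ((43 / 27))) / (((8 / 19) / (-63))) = -46683 / 344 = -135.71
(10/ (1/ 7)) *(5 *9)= 3150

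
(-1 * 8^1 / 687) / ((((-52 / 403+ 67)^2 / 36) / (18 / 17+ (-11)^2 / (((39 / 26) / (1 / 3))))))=-131495552 / 50188505391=-0.00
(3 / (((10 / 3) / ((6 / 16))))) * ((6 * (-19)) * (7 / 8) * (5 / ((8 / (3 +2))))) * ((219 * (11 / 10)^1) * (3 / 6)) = -25952157 / 2048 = -12671.95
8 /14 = 0.57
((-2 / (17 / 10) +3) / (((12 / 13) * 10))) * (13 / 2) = 5239 / 4080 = 1.28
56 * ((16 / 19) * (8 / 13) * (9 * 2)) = 129024 / 247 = 522.36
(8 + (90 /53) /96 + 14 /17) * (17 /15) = 8497 /848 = 10.02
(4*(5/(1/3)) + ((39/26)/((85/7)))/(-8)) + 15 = 101979/1360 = 74.98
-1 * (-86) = 86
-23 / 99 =-0.23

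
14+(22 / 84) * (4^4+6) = 1735 / 21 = 82.62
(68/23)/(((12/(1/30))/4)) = 34/1035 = 0.03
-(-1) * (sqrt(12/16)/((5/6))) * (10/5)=6 * sqrt(3)/5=2.08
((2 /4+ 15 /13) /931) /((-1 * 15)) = -0.00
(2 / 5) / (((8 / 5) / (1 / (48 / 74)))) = 37 / 96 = 0.39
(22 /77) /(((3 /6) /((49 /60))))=7 /15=0.47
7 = 7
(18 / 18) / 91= 0.01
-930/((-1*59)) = 930/59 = 15.76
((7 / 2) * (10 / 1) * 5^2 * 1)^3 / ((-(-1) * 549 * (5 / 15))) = 669921875 / 183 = 3660775.27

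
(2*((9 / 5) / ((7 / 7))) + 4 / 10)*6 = 24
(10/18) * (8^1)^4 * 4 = 9102.22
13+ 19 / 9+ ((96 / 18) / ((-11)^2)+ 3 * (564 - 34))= 1748014 / 1089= 1605.16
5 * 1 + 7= 12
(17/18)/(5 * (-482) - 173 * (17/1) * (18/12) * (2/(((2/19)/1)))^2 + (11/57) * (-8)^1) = -323/545477361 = -0.00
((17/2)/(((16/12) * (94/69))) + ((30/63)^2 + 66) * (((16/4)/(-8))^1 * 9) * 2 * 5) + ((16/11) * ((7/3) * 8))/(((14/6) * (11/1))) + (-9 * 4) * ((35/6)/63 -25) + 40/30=-9258151081/4458608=-2076.47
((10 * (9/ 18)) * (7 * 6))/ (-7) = -30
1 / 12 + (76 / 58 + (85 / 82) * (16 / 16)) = 2.43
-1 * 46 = -46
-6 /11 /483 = -2 /1771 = -0.00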